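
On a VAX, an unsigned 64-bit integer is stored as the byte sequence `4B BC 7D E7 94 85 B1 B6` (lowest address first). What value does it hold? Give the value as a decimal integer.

13164450060366101579

In little-endian order the low byte comes first in memory.
Reassemble most-significant byte first: B6 B1 85 94 E7 7D BC 4B → 0xB6B18594E77DBC4B.
0xB6B18594E77DBC4B = 13164450060366101579.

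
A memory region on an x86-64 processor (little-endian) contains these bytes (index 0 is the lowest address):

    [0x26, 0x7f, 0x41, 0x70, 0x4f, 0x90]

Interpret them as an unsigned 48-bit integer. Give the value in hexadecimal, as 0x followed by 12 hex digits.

0x904F70417F26

In little-endian order the low byte comes first in memory.
Reassemble most-significant byte first: 90 4F 70 41 7F 26 → 0x904F70417F26.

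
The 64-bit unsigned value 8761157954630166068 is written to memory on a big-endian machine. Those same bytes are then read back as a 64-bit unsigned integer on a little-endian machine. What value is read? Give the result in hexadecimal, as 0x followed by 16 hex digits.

8761157954630166068 in 64-bit hexadecimal is 0x7995E2BDBAD1A634.
Stored big-endian, the bytes at ascending addresses are 79 95 E2 BD BA D1 A6 34.
Read back as little-endian, the first byte is least significant, giving 0x34A6D1BABDE29579.

0x34A6D1BABDE29579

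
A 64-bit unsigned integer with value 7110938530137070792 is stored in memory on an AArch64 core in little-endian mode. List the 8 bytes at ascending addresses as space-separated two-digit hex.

7110938530137070792 in hexadecimal, padded to 64 bits, is 0x62AF20EAF4755CC8.
Split into bytes (most-significant first): 62 AF 20 EA F4 75 5C C8.
Little-endian stores the least-significant byte at the lowest address.
So at ascending addresses the bytes are C8 5C 75 F4 EA 20 AF 62.

C8 5C 75 F4 EA 20 AF 62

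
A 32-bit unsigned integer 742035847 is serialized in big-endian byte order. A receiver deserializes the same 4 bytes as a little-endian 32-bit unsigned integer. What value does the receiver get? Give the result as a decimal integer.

2274441772

742035847 in 32-bit hexadecimal is 0x2C3A9187.
Stored big-endian, the bytes at ascending addresses are 2C 3A 91 87.
Read back as little-endian, the first byte is least significant, giving 0x87913A2C.
0x87913A2C = 2274441772.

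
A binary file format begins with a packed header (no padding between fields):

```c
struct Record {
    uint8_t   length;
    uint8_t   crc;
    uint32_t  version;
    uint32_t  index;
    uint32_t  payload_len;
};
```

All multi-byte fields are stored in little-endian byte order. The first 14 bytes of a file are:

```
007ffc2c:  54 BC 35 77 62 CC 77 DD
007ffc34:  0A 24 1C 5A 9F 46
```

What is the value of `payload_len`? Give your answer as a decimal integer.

`payload_len` follows `length` (1 B), `crc` (1 B), `version` (4 B), `index` (4 B), so it starts at offset 1 + 1 + 4 + 4 = 10 and occupies 4 bytes.
Bytes at offsets 10..13: 1C 5A 9F 46.
In little-endian order the low byte comes first in memory.
Reassemble most-significant byte first: 46 9F 5A 1C → 0x469F5A1C.
0x469F5A1C = 1184848412.

1184848412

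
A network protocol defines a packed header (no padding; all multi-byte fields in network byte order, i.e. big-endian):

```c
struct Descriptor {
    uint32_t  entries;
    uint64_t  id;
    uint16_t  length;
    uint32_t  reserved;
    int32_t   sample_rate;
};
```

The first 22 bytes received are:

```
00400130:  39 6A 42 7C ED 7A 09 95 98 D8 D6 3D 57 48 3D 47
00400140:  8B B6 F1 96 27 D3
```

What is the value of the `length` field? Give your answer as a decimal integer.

22344

`length` follows `entries` (4 B), `id` (8 B), so it starts at offset 4 + 8 = 12 and occupies 2 bytes.
Bytes at offsets 12..13: 57 48.
Big-endian stores the most-significant byte at the lowest address.
The bytes are already most-significant first: 0x5748.
0x5748 = 22344.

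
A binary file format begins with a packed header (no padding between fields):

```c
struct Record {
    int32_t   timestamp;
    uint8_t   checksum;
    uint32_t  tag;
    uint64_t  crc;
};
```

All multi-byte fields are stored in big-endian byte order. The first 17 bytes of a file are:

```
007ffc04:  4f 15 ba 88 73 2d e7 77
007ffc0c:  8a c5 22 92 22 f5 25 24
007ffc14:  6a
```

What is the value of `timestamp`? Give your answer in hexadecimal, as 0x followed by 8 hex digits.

`timestamp` is the first field, at byte offset 0, occupying 4 bytes.
Bytes at offsets 0..3: 4F 15 BA 88.
Big-endian: lowest address holds the most-significant byte.
The bytes are already most-significant first: 0x4F15BA88.

0x4F15BA88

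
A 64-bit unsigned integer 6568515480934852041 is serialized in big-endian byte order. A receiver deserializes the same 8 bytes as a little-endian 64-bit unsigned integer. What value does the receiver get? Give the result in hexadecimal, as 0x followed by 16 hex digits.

6568515480934852041 in 64-bit hexadecimal is 0x5B280E0746C6A5C9.
Stored big-endian, the bytes at ascending addresses are 5B 28 0E 07 46 C6 A5 C9.
Read back as little-endian, the first byte is least significant, giving 0xC9A5C646070E285B.

0xC9A5C646070E285B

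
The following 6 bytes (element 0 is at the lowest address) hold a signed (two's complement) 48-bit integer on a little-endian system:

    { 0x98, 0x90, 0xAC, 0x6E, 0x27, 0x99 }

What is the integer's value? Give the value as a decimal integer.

-113080337133416

In little-endian order the low byte comes first in memory.
Reassemble most-significant byte first: 99 27 6E AC 90 98 → 0x99276EAC9098.
Top bit is set, so as a signed 48-bit value this is 0x99276EAC9098 − 2^48 = -113080337133416.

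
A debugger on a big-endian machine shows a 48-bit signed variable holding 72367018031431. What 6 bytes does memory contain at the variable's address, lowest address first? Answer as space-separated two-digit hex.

72367018031431 in hexadecimal, padded to 48 bits, is 0x41D142673947.
Split into bytes (most-significant first): 41 D1 42 67 39 47.
Big-endian stores the most-significant byte at the lowest address.
So the memory order matches the most-significant-first order: 41 D1 42 67 39 47.

41 D1 42 67 39 47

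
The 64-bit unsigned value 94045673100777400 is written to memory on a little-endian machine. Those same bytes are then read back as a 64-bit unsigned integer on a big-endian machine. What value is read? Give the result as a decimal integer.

94045673100777400 in 64-bit hexadecimal is 0x014E1E0A99D597B8.
Stored little-endian, the bytes at ascending addresses are B8 97 D5 99 0A 1E 4E 01.
Read back as big-endian, the last byte is least significant, giving 0xB897D5990A1E4E01.
0xB897D5990A1E4E01 = 13301334877738520065.

13301334877738520065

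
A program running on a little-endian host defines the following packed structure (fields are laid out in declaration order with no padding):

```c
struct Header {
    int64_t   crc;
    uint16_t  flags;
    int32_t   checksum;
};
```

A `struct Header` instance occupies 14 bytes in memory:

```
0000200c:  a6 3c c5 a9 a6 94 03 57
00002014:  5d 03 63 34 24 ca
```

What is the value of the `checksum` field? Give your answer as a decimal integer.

-903596957

`checksum` follows `crc` (8 B), `flags` (2 B), so it starts at offset 8 + 2 = 10 and occupies 4 bytes.
Bytes at offsets 10..13: 63 34 24 CA.
In little-endian order the low byte comes first in memory.
Reassemble most-significant byte first: CA 24 34 63 → 0xCA243463.
Top bit is set, so as a signed 32-bit value this is 0xCA243463 − 2^32 = -903596957.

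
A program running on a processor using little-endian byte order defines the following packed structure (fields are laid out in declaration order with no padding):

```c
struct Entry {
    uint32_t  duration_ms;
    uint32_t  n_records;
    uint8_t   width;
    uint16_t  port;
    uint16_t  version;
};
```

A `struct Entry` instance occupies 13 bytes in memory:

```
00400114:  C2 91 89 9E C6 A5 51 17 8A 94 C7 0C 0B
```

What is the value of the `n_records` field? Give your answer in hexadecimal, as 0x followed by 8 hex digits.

0x1751A5C6

`n_records` follows `duration_ms` (4 bytes), so it starts at byte offset 4 and occupies 4 bytes.
Bytes at offsets 4..7: C6 A5 51 17.
Little-endian stores the least-significant byte at the lowest address.
Reassemble most-significant byte first: 17 51 A5 C6 → 0x1751A5C6.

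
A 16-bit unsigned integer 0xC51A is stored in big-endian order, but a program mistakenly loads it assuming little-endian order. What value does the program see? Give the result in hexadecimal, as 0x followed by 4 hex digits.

Stored big-endian, the bytes at ascending addresses are C5 1A.
Read back as little-endian, the first byte is least significant, giving 0x1AC5.

0x1AC5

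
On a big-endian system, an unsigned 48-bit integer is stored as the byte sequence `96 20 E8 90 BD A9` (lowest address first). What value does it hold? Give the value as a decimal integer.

165068084919721

Big-endian stores the most-significant byte at the lowest address.
The bytes are already most-significant first: 0x9620E890BDA9.
0x9620E890BDA9 = 165068084919721.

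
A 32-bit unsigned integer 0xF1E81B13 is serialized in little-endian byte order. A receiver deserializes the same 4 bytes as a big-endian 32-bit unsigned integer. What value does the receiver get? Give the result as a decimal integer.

320596209

Stored little-endian, the bytes at ascending addresses are 13 1B E8 F1.
Read back as big-endian, the last byte is least significant, giving 0x131BE8F1.
0x131BE8F1 = 320596209.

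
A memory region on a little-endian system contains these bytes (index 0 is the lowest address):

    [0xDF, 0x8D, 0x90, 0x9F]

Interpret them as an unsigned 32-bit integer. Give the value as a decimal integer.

Little-endian: lowest address holds the least-significant byte.
Reassemble most-significant byte first: 9F 90 8D DF → 0x9F908DDF.
0x9F908DDF = 2677050847.

2677050847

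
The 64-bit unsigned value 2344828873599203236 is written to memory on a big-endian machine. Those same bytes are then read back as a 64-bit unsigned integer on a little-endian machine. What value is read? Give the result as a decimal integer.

2344828873599203236 in 64-bit hexadecimal is 0x208A816FE5F5B7A4.
Stored big-endian, the bytes at ascending addresses are 20 8A 81 6F E5 F5 B7 A4.
Read back as little-endian, the first byte is least significant, giving 0xA4B7F5E56F818A20.
0xA4B7F5E56F818A20 = 11869225708725307936.

11869225708725307936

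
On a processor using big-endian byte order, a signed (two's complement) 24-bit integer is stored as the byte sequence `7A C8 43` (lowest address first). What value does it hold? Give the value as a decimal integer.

8046659

Big-endian: lowest address holds the most-significant byte.
The bytes are already most-significant first: 0x7AC843.
0x7AC843 = 8046659.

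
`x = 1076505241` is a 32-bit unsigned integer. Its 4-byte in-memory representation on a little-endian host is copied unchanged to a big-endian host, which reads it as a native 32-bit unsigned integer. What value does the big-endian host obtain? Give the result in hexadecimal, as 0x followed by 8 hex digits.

1076505241 in 32-bit hexadecimal is 0x402A2A99.
Stored little-endian, the bytes at ascending addresses are 99 2A 2A 40.
Read back as big-endian, the last byte is least significant, giving 0x992A2A40.

0x992A2A40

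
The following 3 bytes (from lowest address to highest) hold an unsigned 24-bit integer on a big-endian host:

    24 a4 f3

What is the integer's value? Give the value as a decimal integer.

2401523

Big-endian: lowest address holds the most-significant byte.
The bytes are already most-significant first: 0x24A4F3.
0x24A4F3 = 2401523.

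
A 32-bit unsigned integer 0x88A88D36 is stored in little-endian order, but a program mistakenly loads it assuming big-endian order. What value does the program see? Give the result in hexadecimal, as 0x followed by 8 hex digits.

Stored little-endian, the bytes at ascending addresses are 36 8D A8 88.
Read back as big-endian, the last byte is least significant, giving 0x368DA888.

0x368DA888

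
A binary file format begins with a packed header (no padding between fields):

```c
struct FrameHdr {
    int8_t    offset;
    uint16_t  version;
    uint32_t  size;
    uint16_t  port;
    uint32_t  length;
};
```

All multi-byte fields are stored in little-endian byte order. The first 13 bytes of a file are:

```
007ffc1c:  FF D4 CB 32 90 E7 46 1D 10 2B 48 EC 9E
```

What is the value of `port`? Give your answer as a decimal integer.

`port` follows `offset` (1 B), `version` (2 B), `size` (4 B), so it starts at offset 1 + 2 + 4 = 7 and occupies 2 bytes.
Bytes at offsets 7..8: 1D 10.
Little-endian stores the least-significant byte at the lowest address.
Reassemble most-significant byte first: 10 1D → 0x101D.
0x101D = 4125.

4125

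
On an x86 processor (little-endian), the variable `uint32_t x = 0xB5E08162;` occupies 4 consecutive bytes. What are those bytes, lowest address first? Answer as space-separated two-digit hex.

62 81 E0 B5

Split into bytes (most-significant first): B5 E0 81 62.
In little-endian order the low byte comes first in memory.
So at ascending addresses the bytes are 62 81 E0 B5.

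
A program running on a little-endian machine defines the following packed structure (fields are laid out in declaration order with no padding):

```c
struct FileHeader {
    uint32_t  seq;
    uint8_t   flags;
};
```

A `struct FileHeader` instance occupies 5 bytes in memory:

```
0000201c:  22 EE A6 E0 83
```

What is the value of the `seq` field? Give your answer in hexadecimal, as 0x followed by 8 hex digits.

`seq` is the first field, at byte offset 0, occupying 4 bytes.
Bytes at offsets 0..3: 22 EE A6 E0.
Little-endian stores the least-significant byte at the lowest address.
Reassemble most-significant byte first: E0 A6 EE 22 → 0xE0A6EE22.

0xE0A6EE22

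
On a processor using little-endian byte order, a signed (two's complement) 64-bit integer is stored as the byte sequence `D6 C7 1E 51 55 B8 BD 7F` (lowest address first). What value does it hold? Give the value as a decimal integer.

In little-endian order the low byte comes first in memory.
Reassemble most-significant byte first: 7F BD B8 55 51 1E C7 D6 → 0x7FBDB855511EC7D6.
0x7FBDB855511EC7D6 = 9204715889987864534.

9204715889987864534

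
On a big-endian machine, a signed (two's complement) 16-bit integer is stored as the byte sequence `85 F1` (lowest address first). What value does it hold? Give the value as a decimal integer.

In big-endian order the high byte comes first in memory.
The bytes are already most-significant first: 0x85F1.
Top bit is set, so as a signed 16-bit value this is 0x85F1 − 2^16 = -31247.

-31247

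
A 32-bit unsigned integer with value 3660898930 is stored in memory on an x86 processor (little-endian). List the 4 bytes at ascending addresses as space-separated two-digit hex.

3660898930 in hexadecimal, padded to 32 bits, is 0xDA34E272.
Split into bytes (most-significant first): DA 34 E2 72.
Little-endian stores the least-significant byte at the lowest address.
So at ascending addresses the bytes are 72 E2 34 DA.

72 E2 34 DA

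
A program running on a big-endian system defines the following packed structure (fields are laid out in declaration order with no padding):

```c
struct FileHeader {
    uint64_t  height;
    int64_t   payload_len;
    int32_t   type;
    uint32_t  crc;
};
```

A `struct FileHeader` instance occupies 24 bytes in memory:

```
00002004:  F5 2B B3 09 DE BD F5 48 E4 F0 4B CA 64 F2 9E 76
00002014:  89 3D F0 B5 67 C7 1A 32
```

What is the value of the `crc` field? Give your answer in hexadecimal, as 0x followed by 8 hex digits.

0x67C71A32

`crc` follows `height` (8 B), `payload_len` (8 B), `type` (4 B), so it starts at offset 8 + 8 + 4 = 20 and occupies 4 bytes.
Bytes at offsets 20..23: 67 C7 1A 32.
Big-endian: lowest address holds the most-significant byte.
The bytes are already most-significant first: 0x67C71A32.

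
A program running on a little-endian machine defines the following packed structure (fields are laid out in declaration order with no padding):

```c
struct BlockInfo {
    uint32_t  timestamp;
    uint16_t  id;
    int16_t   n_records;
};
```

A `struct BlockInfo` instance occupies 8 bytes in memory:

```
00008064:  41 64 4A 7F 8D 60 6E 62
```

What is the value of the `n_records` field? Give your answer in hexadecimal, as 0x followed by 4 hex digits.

0x626E

`n_records` follows `timestamp` (4 B), `id` (2 B), so it starts at offset 4 + 2 = 6 and occupies 2 bytes.
Bytes at offsets 6..7: 6E 62.
Little-endian stores the least-significant byte at the lowest address.
Reassemble most-significant byte first: 62 6E → 0x626E.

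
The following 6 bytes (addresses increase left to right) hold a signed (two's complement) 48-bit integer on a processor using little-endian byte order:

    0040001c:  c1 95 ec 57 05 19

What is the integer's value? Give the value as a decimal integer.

27510740653505

In little-endian order the low byte comes first in memory.
Reassemble most-significant byte first: 19 05 57 EC 95 C1 → 0x190557EC95C1.
0x190557EC95C1 = 27510740653505.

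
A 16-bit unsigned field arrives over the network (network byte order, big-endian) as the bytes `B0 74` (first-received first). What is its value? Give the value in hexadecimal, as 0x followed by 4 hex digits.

0xB074

Big-endian: lowest address holds the most-significant byte.
The bytes are already most-significant first: 0xB074.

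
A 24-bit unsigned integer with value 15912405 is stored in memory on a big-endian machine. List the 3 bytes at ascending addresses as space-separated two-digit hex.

15912405 in hexadecimal, padded to 24 bits, is 0xF2CDD5.
Split into bytes (most-significant first): F2 CD D5.
Big-endian: lowest address holds the most-significant byte.
So the memory order matches the most-significant-first order: F2 CD D5.

F2 CD D5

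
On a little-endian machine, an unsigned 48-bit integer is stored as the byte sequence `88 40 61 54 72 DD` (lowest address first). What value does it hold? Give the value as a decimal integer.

Little-endian: lowest address holds the least-significant byte.
Reassemble most-significant byte first: DD 72 54 61 40 88 → 0xDD7254614088.
0xDD7254614088 = 243483111669896.

243483111669896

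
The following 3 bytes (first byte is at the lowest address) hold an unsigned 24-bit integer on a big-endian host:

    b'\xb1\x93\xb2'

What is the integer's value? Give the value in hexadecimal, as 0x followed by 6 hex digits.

0xB193B2

Big-endian stores the most-significant byte at the lowest address.
The bytes are already most-significant first: 0xB193B2.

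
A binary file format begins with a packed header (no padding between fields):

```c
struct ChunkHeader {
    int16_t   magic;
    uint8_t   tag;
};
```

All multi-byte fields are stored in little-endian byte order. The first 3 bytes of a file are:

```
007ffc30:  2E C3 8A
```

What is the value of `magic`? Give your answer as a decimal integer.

`magic` is the first field, at byte offset 0, occupying 2 bytes.
Bytes at offsets 0..1: 2E C3.
In little-endian order the low byte comes first in memory.
Reassemble most-significant byte first: C3 2E → 0xC32E.
Top bit is set, so as a signed 16-bit value this is 0xC32E − 2^16 = -15570.

-15570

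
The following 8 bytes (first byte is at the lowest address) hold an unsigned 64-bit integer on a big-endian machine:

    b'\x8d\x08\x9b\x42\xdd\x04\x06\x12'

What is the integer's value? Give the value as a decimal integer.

10162543270639699474

In big-endian order the high byte comes first in memory.
The bytes are already most-significant first: 0x8D089B42DD040612.
0x8D089B42DD040612 = 10162543270639699474.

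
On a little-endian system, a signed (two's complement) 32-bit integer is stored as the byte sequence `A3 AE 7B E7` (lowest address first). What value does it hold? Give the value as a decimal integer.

In little-endian order the low byte comes first in memory.
Reassemble most-significant byte first: E7 7B AE A3 → 0xE77BAEA3.
Top bit is set, so as a signed 32-bit value this is 0xE77BAEA3 − 2^32 = -411324765.

-411324765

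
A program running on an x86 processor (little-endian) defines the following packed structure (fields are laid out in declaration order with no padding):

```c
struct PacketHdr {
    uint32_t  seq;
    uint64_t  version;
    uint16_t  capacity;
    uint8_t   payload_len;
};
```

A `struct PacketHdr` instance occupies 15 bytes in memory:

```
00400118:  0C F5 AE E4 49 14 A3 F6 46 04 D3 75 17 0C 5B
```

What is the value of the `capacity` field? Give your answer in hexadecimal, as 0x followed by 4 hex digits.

`capacity` follows `seq` (4 B), `version` (8 B), so it starts at offset 4 + 8 = 12 and occupies 2 bytes.
Bytes at offsets 12..13: 17 0C.
Little-endian: lowest address holds the least-significant byte.
Reassemble most-significant byte first: 0C 17 → 0x0C17.

0x0C17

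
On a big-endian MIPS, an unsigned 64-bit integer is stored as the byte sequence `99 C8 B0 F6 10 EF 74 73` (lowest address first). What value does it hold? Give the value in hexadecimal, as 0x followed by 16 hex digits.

0x99C8B0F610EF7473

Big-endian stores the most-significant byte at the lowest address.
The bytes are already most-significant first: 0x99C8B0F610EF7473.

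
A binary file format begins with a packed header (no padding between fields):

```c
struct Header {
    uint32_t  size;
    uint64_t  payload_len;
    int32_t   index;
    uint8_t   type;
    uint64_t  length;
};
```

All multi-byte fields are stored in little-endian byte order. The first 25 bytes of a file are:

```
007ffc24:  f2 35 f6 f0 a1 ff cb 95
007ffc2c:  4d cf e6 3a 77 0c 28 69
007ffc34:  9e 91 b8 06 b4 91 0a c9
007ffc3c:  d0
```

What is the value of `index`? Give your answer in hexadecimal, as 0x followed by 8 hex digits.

`index` follows `size` (4 B), `payload_len` (8 B), so it starts at offset 4 + 8 = 12 and occupies 4 bytes.
Bytes at offsets 12..15: 77 0C 28 69.
In little-endian order the low byte comes first in memory.
Reassemble most-significant byte first: 69 28 0C 77 → 0x69280C77.

0x69280C77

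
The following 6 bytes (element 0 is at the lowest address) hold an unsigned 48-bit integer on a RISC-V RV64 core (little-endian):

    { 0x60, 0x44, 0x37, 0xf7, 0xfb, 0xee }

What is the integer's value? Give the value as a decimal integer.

262765951796320

In little-endian order the low byte comes first in memory.
Reassemble most-significant byte first: EE FB F7 37 44 60 → 0xEEFBF7374460.
0xEEFBF7374460 = 262765951796320.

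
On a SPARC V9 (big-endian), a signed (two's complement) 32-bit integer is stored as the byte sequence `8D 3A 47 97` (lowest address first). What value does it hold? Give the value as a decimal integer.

-1925560425

Big-endian: lowest address holds the most-significant byte.
The bytes are already most-significant first: 0x8D3A4797.
Top bit is set, so as a signed 32-bit value this is 0x8D3A4797 − 2^32 = -1925560425.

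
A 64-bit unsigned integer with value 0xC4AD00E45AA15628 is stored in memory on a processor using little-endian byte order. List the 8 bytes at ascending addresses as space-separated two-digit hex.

Split into bytes (most-significant first): C4 AD 00 E4 5A A1 56 28.
Little-endian: lowest address holds the least-significant byte.
So at ascending addresses the bytes are 28 56 A1 5A E4 00 AD C4.

28 56 A1 5A E4 00 AD C4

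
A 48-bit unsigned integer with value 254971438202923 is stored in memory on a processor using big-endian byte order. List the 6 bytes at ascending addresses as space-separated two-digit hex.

E7 E5 2A 00 80 2B

254971438202923 in hexadecimal, padded to 48 bits, is 0xE7E52A00802B.
Split into bytes (most-significant first): E7 E5 2A 00 80 2B.
Big-endian stores the most-significant byte at the lowest address.
So the memory order matches the most-significant-first order: E7 E5 2A 00 80 2B.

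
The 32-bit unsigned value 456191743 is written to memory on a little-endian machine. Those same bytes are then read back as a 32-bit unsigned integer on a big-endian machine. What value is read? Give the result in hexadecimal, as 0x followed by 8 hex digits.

0xFFEE301B

456191743 in 32-bit hexadecimal is 0x1B30EEFF.
Stored little-endian, the bytes at ascending addresses are FF EE 30 1B.
Read back as big-endian, the last byte is least significant, giving 0xFFEE301B.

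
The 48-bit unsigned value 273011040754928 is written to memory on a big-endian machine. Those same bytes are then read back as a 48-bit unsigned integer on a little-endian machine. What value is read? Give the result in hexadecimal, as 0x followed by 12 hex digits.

273011040754928 in 48-bit hexadecimal is 0xF84D561A9CF0.
Stored big-endian, the bytes at ascending addresses are F8 4D 56 1A 9C F0.
Read back as little-endian, the first byte is least significant, giving 0xF09C1A564DF8.

0xF09C1A564DF8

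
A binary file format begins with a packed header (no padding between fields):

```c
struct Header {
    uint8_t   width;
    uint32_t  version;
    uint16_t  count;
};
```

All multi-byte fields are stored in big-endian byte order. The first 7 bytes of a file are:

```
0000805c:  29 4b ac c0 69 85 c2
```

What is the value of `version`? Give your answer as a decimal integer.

`version` follows `width` (1 byte), so it starts at byte offset 1 and occupies 4 bytes.
Bytes at offsets 1..4: 4B AC C0 69.
Big-endian stores the most-significant byte at the lowest address.
The bytes are already most-significant first: 0x4BACC069.
0x4BACC069 = 1269612649.

1269612649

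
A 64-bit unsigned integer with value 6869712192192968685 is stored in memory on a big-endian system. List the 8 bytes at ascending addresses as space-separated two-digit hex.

5F 56 1E D7 6C D4 F7 ED

6869712192192968685 in hexadecimal, padded to 64 bits, is 0x5F561ED76CD4F7ED.
Split into bytes (most-significant first): 5F 56 1E D7 6C D4 F7 ED.
Big-endian: lowest address holds the most-significant byte.
So the memory order matches the most-significant-first order: 5F 56 1E D7 6C D4 F7 ED.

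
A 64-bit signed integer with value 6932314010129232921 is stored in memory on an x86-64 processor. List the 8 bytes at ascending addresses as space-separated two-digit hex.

19 74 37 FD DC 86 34 60

6932314010129232921 in hexadecimal, padded to 64 bits, is 0x603486DCFD377419.
Split into bytes (most-significant first): 60 34 86 DC FD 37 74 19.
In little-endian order the low byte comes first in memory.
So at ascending addresses the bytes are 19 74 37 FD DC 86 34 60.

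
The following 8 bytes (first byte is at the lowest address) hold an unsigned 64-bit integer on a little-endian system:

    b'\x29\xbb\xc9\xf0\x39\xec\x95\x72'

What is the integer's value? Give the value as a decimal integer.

Little-endian stores the least-significant byte at the lowest address.
Reassemble most-significant byte first: 72 95 EC 39 F0 C9 BB 29 → 0x7295EC39F0C9BB29.
0x7295EC39F0C9BB29 = 8256765225450715945.

8256765225450715945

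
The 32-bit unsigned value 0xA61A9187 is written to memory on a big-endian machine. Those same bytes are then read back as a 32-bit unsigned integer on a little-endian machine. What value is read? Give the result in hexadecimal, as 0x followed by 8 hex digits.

0x87911AA6

Stored big-endian, the bytes at ascending addresses are A6 1A 91 87.
Read back as little-endian, the first byte is least significant, giving 0x87911AA6.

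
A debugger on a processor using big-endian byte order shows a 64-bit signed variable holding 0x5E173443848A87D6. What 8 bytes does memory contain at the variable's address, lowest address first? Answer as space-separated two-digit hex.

Split into bytes (most-significant first): 5E 17 34 43 84 8A 87 D6.
Big-endian: lowest address holds the most-significant byte.
So the memory order matches the most-significant-first order: 5E 17 34 43 84 8A 87 D6.

5E 17 34 43 84 8A 87 D6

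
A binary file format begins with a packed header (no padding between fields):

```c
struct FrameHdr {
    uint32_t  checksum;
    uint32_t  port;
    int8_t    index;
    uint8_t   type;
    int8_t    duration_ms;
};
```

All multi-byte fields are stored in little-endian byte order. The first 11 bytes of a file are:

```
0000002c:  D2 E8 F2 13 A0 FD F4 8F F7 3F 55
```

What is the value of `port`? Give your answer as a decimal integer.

`port` follows `checksum` (4 bytes), so it starts at byte offset 4 and occupies 4 bytes.
Bytes at offsets 4..7: A0 FD F4 8F.
Little-endian: lowest address holds the least-significant byte.
Reassemble most-significant byte first: 8F F4 FD A0 → 0x8FF4FDA0.
0x8FF4FDA0 = 2415197600.

2415197600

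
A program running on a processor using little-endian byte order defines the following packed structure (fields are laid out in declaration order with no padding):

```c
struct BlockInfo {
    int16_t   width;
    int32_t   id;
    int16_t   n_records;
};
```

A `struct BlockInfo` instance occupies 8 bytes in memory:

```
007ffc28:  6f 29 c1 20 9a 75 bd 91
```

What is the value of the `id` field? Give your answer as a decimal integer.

`id` follows `width` (2 bytes), so it starts at byte offset 2 and occupies 4 bytes.
Bytes at offsets 2..5: C1 20 9A 75.
In little-endian order the low byte comes first in memory.
Reassemble most-significant byte first: 75 9A 20 C1 → 0x759A20C1.
0x759A20C1 = 1973035201.

1973035201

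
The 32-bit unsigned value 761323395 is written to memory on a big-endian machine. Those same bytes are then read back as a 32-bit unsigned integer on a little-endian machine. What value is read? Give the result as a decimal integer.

761323395 in 32-bit hexadecimal is 0x2D60DF83.
Stored big-endian, the bytes at ascending addresses are 2D 60 DF 83.
Read back as little-endian, the first byte is least significant, giving 0x83DF602D.
0x83DF602D = 2212454445.

2212454445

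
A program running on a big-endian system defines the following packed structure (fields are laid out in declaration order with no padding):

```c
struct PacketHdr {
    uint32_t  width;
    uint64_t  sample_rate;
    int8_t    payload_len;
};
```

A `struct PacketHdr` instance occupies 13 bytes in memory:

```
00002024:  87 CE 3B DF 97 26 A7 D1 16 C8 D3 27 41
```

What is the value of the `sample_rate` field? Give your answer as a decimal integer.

`sample_rate` follows `width` (4 bytes), so it starts at byte offset 4 and occupies 8 bytes.
Bytes at offsets 4..11: 97 26 A7 D1 16 C8 D3 27.
Big-endian stores the most-significant byte at the lowest address.
The bytes are already most-significant first: 0x9726A7D116C8D327.
0x9726A7D116C8D327 = 10891577265314386727.

10891577265314386727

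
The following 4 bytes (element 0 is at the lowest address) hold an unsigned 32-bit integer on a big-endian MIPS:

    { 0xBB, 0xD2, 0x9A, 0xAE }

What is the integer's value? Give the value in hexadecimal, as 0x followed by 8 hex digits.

0xBBD29AAE

Big-endian: lowest address holds the most-significant byte.
The bytes are already most-significant first: 0xBBD29AAE.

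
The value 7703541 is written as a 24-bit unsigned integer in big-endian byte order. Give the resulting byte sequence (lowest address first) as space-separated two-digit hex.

75 8B F5

7703541 in hexadecimal, padded to 24 bits, is 0x758BF5.
Split into bytes (most-significant first): 75 8B F5.
Big-endian stores the most-significant byte at the lowest address.
So the memory order matches the most-significant-first order: 75 8B F5.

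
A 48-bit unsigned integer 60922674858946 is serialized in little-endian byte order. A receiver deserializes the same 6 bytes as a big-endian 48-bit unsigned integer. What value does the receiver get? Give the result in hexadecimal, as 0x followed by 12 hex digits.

60922674858946 in 48-bit hexadecimal is 0x3768AA64CBC2.
Stored little-endian, the bytes at ascending addresses are C2 CB 64 AA 68 37.
Read back as big-endian, the last byte is least significant, giving 0xC2CB64AA6837.

0xC2CB64AA6837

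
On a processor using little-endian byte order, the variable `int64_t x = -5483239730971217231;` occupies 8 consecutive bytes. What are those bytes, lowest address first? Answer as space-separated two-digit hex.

Two's complement of -5483239730971217231 in 64 bits: 5483239730971217231 = 0x4C18617BDED90D4F; invert → 0xB3E79E842126F2B0; add 1 → 0xB3E79E842126F2B1.
Split into bytes (most-significant first): B3 E7 9E 84 21 26 F2 B1.
Little-endian: lowest address holds the least-significant byte.
So at ascending addresses the bytes are B1 F2 26 21 84 9E E7 B3.

B1 F2 26 21 84 9E E7 B3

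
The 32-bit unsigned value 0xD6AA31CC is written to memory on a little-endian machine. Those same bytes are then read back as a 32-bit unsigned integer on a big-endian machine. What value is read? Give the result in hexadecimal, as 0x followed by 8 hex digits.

Stored little-endian, the bytes at ascending addresses are CC 31 AA D6.
Read back as big-endian, the last byte is least significant, giving 0xCC31AAD6.

0xCC31AAD6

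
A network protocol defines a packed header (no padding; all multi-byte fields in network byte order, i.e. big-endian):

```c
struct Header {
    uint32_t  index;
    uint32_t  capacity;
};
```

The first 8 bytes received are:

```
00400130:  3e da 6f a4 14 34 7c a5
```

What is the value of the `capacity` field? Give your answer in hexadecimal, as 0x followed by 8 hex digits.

`capacity` follows `index` (4 bytes), so it starts at byte offset 4 and occupies 4 bytes.
Bytes at offsets 4..7: 14 34 7C A5.
Big-endian stores the most-significant byte at the lowest address.
The bytes are already most-significant first: 0x14347CA5.

0x14347CA5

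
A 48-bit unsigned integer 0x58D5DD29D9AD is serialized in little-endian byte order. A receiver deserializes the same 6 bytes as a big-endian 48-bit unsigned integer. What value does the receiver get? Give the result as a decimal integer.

Stored little-endian, the bytes at ascending addresses are AD D9 29 DD D5 58.
Read back as big-endian, the last byte is least significant, giving 0xADD929DDD558.
0xADD929DDD558 = 191148221912408.

191148221912408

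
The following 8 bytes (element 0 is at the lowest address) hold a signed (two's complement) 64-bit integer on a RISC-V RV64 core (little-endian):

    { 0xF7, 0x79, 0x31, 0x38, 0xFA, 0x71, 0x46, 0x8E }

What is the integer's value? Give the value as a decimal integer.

-8194737152455509513

Little-endian: lowest address holds the least-significant byte.
Reassemble most-significant byte first: 8E 46 71 FA 38 31 79 F7 → 0x8E4671FA383179F7.
Top bit is set, so as a signed 64-bit value this is 0x8E4671FA383179F7 − 2^64 = -8194737152455509513.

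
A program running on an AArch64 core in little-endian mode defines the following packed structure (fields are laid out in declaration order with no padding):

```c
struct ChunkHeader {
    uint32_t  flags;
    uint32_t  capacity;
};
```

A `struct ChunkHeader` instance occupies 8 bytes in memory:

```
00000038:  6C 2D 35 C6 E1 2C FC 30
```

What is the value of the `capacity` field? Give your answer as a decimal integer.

`capacity` follows `flags` (4 bytes), so it starts at byte offset 4 and occupies 4 bytes.
Bytes at offsets 4..7: E1 2C FC 30.
In little-endian order the low byte comes first in memory.
Reassemble most-significant byte first: 30 FC 2C E1 → 0x30FC2CE1.
0x30FC2CE1 = 821832929.

821832929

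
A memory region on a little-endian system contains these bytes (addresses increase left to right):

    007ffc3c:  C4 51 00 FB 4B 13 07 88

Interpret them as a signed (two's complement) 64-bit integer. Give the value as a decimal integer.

In little-endian order the low byte comes first in memory.
Reassemble most-significant byte first: 88 07 13 4B FB 00 51 C4 → 0x8807134BFB0051C4.
Top bit is set, so as a signed 64-bit value this is 0x8807134BFB0051C4 − 2^64 = -8644919742659800636.

-8644919742659800636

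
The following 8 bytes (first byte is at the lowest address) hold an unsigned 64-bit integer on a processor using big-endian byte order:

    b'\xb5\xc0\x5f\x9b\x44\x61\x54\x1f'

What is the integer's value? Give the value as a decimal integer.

13096572836865201183

Big-endian stores the most-significant byte at the lowest address.
The bytes are already most-significant first: 0xB5C05F9B4461541F.
0xB5C05F9B4461541F = 13096572836865201183.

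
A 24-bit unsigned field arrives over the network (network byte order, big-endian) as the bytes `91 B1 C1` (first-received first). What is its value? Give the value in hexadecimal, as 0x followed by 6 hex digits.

0x91B1C1

Big-endian stores the most-significant byte at the lowest address.
The bytes are already most-significant first: 0x91B1C1.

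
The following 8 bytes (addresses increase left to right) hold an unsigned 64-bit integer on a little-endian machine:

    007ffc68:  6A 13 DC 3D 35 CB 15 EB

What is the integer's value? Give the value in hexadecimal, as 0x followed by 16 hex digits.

0xEB15CB353DDC136A

Little-endian stores the least-significant byte at the lowest address.
Reassemble most-significant byte first: EB 15 CB 35 3D DC 13 6A → 0xEB15CB353DDC136A.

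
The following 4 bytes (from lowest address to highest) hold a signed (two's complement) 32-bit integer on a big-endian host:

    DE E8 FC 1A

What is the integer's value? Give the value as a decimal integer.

Big-endian: lowest address holds the most-significant byte.
The bytes are already most-significant first: 0xDEE8FC1A.
Top bit is set, so as a signed 32-bit value this is 0xDEE8FC1A − 2^32 = -555156454.

-555156454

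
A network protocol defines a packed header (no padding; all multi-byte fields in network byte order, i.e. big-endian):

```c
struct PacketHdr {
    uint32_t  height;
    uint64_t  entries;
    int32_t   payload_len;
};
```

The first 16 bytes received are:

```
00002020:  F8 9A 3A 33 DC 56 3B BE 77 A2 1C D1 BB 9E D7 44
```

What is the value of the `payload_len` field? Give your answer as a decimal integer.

-1147218108

`payload_len` follows `height` (4 B), `entries` (8 B), so it starts at offset 4 + 8 = 12 and occupies 4 bytes.
Bytes at offsets 12..15: BB 9E D7 44.
Big-endian: lowest address holds the most-significant byte.
The bytes are already most-significant first: 0xBB9ED744.
Top bit is set, so as a signed 32-bit value this is 0xBB9ED744 − 2^32 = -1147218108.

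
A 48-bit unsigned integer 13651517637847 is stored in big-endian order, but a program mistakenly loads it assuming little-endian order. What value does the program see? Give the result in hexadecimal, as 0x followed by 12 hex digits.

0xD704DC7D6A0C

13651517637847 in 48-bit hexadecimal is 0x0C6A7DDC04D7.
Stored big-endian, the bytes at ascending addresses are 0C 6A 7D DC 04 D7.
Read back as little-endian, the first byte is least significant, giving 0xD704DC7D6A0C.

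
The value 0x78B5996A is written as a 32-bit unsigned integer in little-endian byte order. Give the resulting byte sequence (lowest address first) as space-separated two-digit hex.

Split into bytes (most-significant first): 78 B5 99 6A.
In little-endian order the low byte comes first in memory.
So at ascending addresses the bytes are 6A 99 B5 78.

6A 99 B5 78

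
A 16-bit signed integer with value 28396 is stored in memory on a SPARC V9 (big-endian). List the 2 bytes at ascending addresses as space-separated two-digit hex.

28396 in hexadecimal, padded to 16 bits, is 0x6EEC.
Split into bytes (most-significant first): 6E EC.
In big-endian order the high byte comes first in memory.
So the memory order matches the most-significant-first order: 6E EC.

6E EC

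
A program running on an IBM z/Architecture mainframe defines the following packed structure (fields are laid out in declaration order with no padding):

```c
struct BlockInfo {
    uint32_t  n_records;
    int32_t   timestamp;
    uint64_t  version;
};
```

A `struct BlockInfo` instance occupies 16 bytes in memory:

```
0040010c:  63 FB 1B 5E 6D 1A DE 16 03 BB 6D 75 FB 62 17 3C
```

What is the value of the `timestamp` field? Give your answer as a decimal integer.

`timestamp` follows `n_records` (4 bytes), so it starts at byte offset 4 and occupies 4 bytes.
Bytes at offsets 4..7: 6D 1A DE 16.
Big-endian: lowest address holds the most-significant byte.
The bytes are already most-significant first: 0x6D1ADE16.
0x6D1ADE16 = 1830477334.

1830477334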